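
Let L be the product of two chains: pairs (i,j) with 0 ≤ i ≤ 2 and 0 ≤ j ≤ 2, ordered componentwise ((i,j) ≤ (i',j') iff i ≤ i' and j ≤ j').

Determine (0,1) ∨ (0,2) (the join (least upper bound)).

Common upper bounds of {(0,1), (0,2)}: (0,2), (1,2), (2,2).
The least among these is (0,2).

(0,2)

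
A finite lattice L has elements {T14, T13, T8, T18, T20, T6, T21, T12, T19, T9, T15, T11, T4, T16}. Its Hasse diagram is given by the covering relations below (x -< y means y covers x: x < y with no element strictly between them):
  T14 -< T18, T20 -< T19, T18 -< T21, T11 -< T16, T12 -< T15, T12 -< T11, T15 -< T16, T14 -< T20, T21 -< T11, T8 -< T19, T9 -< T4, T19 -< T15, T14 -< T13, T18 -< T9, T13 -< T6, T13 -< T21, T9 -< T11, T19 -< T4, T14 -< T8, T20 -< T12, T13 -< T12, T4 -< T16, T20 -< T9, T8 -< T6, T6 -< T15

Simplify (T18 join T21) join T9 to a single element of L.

T18 ∨ T21 = T21
T21 ∨ T9 = T11

T11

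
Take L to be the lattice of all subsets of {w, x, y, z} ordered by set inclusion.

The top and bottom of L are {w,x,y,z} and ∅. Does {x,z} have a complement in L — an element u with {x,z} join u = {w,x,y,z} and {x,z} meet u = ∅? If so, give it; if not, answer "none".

{w,y}

Need u with {x,z} ∨ u = {w,x,y,z} and {x,z} ∧ u = ∅.
Checking each element gives: {w,y}.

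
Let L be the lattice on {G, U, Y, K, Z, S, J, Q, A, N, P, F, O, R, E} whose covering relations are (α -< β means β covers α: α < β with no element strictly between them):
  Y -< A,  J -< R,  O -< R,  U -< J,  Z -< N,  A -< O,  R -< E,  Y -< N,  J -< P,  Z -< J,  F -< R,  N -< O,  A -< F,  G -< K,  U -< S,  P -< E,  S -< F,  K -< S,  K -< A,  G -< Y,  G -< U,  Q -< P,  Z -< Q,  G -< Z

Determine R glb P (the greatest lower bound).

J

Common lower bounds of {R, P}: G, J, U, Z.
The greatest among these is J.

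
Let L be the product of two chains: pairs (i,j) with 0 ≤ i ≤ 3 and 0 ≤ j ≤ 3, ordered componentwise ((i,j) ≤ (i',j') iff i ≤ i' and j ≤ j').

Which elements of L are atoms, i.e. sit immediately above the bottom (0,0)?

(0,1), (1,0)

The atoms are exactly the elements that cover (0,0): (0,1), (1,0).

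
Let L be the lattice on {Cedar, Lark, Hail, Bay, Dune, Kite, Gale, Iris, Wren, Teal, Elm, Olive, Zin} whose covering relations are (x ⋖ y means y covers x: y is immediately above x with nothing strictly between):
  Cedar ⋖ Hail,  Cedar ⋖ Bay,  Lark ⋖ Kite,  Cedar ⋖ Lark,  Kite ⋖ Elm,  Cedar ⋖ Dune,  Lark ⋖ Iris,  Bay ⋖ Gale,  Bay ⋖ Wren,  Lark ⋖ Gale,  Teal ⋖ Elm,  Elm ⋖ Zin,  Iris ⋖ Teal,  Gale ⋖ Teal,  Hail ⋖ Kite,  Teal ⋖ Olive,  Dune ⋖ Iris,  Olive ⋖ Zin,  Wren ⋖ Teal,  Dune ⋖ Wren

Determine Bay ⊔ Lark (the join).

Gale

Common upper bounds of {Bay, Lark}: Elm, Gale, Olive, Teal, Zin.
The least among these is Gale.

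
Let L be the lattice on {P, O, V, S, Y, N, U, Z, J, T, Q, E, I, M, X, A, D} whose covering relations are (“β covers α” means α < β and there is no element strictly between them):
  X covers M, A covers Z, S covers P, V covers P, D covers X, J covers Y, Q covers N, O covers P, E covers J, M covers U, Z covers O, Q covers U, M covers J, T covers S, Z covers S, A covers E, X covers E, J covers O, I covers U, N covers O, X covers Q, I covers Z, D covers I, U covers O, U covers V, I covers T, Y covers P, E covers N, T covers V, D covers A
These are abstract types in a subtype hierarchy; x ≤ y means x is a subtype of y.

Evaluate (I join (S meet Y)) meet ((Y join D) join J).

S ∧ Y = P
I ∨ P = I
Y ∨ D = D
D ∨ J = D
I ∧ D = I

I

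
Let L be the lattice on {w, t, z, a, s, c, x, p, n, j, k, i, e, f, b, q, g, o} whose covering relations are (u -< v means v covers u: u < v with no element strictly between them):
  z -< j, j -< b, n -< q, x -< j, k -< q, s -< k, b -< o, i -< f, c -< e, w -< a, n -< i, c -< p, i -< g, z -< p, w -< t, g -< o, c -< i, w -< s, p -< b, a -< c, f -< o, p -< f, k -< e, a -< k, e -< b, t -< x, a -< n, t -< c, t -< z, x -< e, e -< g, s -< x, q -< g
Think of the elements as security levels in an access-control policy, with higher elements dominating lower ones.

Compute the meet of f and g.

i

Common lower bounds of {f, g}: a, c, i, n, t, w.
The greatest among these is i.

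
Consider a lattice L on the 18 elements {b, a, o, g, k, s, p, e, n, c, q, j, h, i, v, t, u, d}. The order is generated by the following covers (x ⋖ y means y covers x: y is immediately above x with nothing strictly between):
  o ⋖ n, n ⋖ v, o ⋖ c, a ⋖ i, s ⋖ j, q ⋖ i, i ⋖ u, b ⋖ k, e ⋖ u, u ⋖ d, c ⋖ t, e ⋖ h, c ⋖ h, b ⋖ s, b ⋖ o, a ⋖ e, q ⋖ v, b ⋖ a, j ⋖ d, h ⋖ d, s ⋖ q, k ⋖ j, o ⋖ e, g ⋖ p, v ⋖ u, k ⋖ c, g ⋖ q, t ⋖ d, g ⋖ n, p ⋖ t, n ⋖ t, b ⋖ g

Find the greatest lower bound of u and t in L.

n

Common lower bounds of {u, t}: b, g, n, o.
The greatest among these is n.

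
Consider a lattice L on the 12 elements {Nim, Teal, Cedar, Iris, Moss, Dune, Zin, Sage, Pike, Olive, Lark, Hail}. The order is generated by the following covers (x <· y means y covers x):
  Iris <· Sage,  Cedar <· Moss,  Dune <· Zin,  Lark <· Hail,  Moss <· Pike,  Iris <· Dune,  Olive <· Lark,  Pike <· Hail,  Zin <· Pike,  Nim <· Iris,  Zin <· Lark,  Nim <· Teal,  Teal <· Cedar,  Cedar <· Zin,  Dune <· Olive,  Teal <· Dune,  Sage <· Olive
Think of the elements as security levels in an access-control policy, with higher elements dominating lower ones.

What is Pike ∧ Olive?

Dune

Common lower bounds of {Pike, Olive}: Dune, Iris, Nim, Teal.
The greatest among these is Dune.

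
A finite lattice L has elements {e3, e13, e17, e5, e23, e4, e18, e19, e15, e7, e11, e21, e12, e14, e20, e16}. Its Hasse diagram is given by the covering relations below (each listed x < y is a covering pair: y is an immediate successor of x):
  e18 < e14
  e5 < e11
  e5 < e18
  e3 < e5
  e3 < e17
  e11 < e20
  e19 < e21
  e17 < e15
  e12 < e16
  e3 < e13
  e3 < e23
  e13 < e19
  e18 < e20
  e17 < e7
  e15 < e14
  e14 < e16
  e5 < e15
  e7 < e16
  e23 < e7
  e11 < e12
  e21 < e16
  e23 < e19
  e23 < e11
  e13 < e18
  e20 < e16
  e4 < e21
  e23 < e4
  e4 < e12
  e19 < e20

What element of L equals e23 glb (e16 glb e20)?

e23

e16 ∧ e20 = e20
e23 ∧ e20 = e23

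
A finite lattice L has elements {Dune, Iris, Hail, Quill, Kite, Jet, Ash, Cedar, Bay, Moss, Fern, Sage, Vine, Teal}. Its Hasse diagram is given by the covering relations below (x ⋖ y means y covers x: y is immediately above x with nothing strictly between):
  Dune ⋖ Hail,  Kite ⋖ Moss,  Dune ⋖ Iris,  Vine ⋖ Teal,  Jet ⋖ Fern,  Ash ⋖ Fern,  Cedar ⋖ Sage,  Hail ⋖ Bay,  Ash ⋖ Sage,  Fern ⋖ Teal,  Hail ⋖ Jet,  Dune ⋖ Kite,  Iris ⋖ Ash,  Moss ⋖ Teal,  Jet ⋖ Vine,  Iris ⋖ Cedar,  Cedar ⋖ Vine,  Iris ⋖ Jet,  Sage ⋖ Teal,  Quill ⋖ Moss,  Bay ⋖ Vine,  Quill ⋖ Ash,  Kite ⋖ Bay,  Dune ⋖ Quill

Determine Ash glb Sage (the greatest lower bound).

Ash

Common lower bounds of {Ash, Sage}: Ash, Dune, Iris, Quill.
The greatest among these is Ash.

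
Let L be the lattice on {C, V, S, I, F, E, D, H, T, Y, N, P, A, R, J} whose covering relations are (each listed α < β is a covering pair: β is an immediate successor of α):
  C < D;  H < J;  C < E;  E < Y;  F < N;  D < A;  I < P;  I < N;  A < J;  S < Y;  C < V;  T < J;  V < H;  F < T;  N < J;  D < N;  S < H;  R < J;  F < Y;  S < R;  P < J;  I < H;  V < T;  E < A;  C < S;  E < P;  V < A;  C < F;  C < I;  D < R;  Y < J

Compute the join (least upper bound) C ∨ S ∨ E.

Y

Common upper bounds of {C, S, E}: J, Y.
The least among these is Y.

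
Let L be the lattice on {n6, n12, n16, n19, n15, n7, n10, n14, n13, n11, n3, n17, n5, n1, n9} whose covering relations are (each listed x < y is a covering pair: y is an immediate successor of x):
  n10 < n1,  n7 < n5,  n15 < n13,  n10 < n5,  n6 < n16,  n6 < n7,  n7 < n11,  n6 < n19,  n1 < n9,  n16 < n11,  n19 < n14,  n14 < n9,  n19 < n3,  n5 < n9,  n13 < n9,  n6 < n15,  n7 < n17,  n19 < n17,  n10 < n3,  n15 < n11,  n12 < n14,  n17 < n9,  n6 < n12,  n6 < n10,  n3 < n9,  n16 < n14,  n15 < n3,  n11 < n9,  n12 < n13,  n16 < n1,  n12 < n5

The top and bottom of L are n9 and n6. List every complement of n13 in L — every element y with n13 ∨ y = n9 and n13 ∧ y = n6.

n1, n10, n16, n17, n19, n7

Need y with n13 ∨ y = n9 and n13 ∧ y = n6.
Checking each element gives: n1, n10, n16, n17, n19, n7.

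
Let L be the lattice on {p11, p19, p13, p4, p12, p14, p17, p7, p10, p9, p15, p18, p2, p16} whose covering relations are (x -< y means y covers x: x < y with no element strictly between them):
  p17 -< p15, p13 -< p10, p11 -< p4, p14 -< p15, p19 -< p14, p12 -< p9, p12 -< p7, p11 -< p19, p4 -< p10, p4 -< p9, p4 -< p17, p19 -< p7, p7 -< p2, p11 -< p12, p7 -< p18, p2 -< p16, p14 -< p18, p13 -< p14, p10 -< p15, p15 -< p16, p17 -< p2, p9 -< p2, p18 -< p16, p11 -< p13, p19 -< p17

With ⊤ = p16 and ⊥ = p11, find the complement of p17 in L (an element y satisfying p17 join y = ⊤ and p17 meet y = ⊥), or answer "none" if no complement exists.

none

For every candidate y, either p17 ∨ y ≠ p16 or p17 ∧ y ≠ p11; no complement exists.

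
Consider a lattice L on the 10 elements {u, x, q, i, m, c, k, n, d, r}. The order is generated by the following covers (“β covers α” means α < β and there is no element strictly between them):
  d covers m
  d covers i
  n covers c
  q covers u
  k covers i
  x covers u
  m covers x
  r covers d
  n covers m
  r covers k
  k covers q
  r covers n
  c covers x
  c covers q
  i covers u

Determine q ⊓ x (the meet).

Common lower bounds of {q, x}: u.
The greatest among these is u.

u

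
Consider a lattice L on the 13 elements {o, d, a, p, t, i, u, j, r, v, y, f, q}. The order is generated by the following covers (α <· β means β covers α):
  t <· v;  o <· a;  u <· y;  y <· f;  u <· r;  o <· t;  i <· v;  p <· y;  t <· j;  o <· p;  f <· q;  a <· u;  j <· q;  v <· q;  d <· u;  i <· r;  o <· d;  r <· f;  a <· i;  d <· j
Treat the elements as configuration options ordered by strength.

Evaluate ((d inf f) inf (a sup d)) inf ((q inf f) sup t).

d ∧ f = d
a ∨ d = u
d ∧ u = d
q ∧ f = f
f ∨ t = q
d ∧ q = d

d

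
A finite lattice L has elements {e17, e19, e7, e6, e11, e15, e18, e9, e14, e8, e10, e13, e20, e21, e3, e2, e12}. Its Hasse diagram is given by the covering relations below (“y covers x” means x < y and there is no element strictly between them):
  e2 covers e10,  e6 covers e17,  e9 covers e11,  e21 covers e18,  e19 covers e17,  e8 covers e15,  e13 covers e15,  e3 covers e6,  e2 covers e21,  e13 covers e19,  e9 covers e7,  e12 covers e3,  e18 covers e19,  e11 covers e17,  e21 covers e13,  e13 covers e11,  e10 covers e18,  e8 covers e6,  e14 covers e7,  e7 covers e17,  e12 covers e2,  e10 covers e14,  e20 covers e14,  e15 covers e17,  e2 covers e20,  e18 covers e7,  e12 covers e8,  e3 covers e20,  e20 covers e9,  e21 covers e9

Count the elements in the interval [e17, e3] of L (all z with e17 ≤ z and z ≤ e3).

8

The interval [e17, e3] = {e11, e14, e17, e20, e3, e6, e7, e9}, which has 8 elements.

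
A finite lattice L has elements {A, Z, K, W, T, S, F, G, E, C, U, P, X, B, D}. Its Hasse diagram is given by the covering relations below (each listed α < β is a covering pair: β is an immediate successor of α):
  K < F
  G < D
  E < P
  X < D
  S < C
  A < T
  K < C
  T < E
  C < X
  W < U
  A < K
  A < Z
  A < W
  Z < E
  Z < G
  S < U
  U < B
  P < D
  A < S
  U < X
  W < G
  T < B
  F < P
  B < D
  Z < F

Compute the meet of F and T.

Common lower bounds of {F, T}: A.
The greatest among these is A.

A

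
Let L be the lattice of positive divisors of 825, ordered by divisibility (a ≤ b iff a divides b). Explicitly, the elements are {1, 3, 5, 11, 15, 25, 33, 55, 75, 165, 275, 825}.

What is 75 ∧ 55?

5

In the divisibility order, the meet is the greatest common divisor: gcd(75, 55) = 5.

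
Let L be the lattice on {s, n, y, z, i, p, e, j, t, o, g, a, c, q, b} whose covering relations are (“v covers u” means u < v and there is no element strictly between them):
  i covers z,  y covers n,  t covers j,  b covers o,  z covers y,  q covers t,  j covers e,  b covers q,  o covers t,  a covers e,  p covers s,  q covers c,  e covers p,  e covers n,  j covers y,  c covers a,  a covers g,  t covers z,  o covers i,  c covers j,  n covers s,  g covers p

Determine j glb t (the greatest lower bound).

Common lower bounds of {j, t}: e, j, n, p, s, y.
The greatest among these is j.

j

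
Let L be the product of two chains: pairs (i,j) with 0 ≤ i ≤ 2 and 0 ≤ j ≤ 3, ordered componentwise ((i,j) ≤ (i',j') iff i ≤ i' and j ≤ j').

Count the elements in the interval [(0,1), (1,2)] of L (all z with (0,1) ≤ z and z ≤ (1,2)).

4

The interval [(0,1), (1,2)] = {(0,1), (0,2), (1,1), (1,2)}, which has 4 elements.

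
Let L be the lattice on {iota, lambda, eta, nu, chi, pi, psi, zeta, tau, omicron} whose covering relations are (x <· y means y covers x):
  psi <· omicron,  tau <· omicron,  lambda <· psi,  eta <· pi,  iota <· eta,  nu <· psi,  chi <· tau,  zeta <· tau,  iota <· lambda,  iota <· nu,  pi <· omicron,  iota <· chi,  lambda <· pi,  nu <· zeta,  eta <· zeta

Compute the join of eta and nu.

Common upper bounds of {eta, nu}: omicron, tau, zeta.
The least among these is zeta.

zeta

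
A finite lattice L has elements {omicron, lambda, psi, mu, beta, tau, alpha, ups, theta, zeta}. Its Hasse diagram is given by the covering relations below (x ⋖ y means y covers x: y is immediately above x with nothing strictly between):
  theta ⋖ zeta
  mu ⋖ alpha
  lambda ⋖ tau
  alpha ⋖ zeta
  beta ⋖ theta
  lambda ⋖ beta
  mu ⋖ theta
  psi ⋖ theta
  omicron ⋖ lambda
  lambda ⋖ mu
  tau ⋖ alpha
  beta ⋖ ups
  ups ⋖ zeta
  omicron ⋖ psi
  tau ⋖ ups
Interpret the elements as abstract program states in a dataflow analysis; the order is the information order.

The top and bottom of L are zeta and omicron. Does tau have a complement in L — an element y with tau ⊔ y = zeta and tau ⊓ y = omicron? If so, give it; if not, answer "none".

psi

Need y with tau ∨ y = zeta and tau ∧ y = omicron.
Checking each element gives: psi.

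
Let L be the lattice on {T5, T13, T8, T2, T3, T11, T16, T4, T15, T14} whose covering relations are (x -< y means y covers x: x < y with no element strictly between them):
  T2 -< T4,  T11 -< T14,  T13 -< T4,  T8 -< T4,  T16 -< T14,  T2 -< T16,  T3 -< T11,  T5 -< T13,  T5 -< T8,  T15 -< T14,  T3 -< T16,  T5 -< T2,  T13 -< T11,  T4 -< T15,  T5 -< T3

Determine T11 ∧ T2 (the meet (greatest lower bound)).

Common lower bounds of {T11, T2}: T5.
The greatest among these is T5.

T5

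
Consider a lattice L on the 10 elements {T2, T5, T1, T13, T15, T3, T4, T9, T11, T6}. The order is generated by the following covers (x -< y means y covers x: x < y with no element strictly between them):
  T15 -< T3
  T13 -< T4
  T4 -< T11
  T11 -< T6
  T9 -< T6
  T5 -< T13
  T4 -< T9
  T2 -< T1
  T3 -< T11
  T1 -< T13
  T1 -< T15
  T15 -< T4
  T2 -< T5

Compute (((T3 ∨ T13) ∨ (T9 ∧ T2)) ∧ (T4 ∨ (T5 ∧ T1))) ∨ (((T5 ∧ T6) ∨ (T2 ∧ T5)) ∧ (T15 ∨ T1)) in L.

T3 ∨ T13 = T11
T9 ∧ T2 = T2
T11 ∨ T2 = T11
T5 ∧ T1 = T2
T4 ∨ T2 = T4
T11 ∧ T4 = T4
T5 ∧ T6 = T5
T2 ∧ T5 = T2
T5 ∨ T2 = T5
T15 ∨ T1 = T15
T5 ∧ T15 = T2
T4 ∨ T2 = T4

T4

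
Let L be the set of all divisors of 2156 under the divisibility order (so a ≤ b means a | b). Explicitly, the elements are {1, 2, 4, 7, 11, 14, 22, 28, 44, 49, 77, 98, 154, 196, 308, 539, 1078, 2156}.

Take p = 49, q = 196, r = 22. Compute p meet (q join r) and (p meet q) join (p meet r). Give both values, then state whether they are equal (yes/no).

49; 49; yes

q join r = 2156, so p meet (q join r) = 49 meet 2156 = 49.
p meet q = 49 and p meet r = 1, so (p meet q) join (p meet r) = 49 join 1 = 49.
Equal: yes.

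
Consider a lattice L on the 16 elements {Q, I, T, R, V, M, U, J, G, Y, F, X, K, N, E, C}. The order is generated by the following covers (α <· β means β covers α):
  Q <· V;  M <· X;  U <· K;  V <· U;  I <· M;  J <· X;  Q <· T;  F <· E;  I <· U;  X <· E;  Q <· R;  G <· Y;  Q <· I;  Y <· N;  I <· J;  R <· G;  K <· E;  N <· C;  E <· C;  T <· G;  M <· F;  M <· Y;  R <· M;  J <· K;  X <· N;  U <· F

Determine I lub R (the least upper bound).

M

Common upper bounds of {I, R}: C, E, F, M, N, X, Y.
The least among these is M.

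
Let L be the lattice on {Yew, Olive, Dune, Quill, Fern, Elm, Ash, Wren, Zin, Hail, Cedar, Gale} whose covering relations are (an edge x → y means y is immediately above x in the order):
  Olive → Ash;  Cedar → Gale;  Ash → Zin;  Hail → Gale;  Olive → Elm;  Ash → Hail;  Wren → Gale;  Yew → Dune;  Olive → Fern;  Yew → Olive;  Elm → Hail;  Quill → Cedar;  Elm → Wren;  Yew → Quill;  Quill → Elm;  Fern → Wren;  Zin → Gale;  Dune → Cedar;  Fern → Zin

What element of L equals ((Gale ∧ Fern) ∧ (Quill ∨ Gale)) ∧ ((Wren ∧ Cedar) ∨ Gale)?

Fern

Gale ∧ Fern = Fern
Quill ∨ Gale = Gale
Fern ∧ Gale = Fern
Wren ∧ Cedar = Quill
Quill ∨ Gale = Gale
Fern ∧ Gale = Fern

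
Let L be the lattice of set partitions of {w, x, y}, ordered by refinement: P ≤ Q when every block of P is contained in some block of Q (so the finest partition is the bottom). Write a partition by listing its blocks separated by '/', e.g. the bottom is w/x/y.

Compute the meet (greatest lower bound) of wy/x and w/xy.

w/x/y

Common lower bounds of {wy/x, w/xy}: w/x/y.
The greatest among these is w/x/y.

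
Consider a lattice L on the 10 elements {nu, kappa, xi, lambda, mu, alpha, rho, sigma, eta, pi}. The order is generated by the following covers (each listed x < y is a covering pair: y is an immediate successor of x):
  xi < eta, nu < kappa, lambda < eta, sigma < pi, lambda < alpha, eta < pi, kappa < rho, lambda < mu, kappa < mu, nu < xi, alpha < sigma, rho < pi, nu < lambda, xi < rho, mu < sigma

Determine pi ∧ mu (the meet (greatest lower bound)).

mu

Common lower bounds of {pi, mu}: kappa, lambda, mu, nu.
The greatest among these is mu.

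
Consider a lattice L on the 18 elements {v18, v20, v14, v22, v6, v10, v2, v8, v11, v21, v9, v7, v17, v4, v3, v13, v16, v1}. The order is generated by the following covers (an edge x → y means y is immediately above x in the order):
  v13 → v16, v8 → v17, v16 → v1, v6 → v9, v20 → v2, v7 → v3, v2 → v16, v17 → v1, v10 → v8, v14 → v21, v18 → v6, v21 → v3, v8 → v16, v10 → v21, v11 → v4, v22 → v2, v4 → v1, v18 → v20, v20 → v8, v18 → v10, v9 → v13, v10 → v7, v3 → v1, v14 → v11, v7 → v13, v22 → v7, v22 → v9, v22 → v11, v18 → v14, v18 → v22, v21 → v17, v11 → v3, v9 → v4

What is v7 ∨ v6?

v13

Common upper bounds of {v7, v6}: v1, v13, v16.
The least among these is v13.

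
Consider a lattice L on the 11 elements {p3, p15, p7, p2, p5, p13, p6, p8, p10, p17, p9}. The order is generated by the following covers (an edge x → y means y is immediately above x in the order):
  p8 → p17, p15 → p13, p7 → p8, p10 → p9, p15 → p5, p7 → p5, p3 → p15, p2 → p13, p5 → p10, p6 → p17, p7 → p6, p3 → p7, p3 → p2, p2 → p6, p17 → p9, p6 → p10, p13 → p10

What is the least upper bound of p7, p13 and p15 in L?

p10

Common upper bounds of {p7, p13, p15}: p10, p9.
The least among these is p10.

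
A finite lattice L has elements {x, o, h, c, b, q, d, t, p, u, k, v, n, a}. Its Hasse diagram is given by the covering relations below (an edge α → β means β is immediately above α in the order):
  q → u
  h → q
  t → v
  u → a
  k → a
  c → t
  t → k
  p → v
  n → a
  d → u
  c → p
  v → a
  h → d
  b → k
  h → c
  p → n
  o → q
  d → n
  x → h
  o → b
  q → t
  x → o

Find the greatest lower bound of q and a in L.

q

Common lower bounds of {q, a}: h, o, q, x.
The greatest among these is q.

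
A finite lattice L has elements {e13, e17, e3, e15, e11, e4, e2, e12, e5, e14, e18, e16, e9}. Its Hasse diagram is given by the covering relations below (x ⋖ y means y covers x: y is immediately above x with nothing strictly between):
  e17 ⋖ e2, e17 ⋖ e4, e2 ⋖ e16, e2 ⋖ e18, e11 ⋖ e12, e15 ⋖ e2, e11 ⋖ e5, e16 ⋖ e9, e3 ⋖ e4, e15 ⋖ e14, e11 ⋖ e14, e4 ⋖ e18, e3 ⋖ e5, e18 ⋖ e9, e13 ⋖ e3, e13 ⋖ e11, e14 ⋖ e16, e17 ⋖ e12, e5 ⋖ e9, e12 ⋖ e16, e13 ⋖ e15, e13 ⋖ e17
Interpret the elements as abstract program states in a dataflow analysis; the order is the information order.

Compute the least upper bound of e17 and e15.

e2

Common upper bounds of {e17, e15}: e16, e18, e2, e9.
The least among these is e2.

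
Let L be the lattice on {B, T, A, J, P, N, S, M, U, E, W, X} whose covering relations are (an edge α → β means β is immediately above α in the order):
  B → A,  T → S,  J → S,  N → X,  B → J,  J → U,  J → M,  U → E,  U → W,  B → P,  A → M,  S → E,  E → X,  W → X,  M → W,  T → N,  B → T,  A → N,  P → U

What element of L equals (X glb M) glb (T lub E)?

X ∧ M = M
T ∨ E = E
M ∧ E = J

J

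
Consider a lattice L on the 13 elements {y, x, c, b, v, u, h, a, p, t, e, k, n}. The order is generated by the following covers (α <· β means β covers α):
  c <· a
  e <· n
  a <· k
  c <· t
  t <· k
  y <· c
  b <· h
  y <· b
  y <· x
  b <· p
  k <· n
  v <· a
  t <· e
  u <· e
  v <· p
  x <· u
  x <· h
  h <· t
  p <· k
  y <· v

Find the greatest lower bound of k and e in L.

t

Common lower bounds of {k, e}: b, c, h, t, x, y.
The greatest among these is t.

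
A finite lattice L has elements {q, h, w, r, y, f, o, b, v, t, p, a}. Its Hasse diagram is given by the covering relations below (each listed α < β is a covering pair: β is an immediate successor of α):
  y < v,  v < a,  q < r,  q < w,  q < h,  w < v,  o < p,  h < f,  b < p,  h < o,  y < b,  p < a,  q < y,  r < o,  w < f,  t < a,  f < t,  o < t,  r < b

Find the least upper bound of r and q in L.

Common upper bounds of {r, q}: a, b, o, p, r, t.
The least among these is r.

r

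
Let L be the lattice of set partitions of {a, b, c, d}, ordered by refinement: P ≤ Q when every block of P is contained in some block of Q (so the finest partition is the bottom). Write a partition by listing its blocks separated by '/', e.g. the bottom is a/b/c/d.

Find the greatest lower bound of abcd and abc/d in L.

abc/d

Common lower bounds of {abcd, abc/d}: a/b/c/d, a/bc/d, ab/c/d, abc/d, ac/b/d.
The greatest among these is abc/d.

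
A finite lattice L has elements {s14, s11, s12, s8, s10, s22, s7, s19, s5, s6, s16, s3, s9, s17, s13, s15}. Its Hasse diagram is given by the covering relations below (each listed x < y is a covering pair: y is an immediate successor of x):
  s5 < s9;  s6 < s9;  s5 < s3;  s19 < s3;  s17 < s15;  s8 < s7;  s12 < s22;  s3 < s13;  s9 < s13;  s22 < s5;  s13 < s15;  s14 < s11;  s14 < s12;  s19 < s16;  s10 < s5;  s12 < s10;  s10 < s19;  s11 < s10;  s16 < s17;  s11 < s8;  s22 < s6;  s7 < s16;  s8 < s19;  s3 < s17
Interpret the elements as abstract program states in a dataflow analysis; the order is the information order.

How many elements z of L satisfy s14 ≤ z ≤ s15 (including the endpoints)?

The interval [s14, s15] = {s10, s11, s12, s13, s14, s15, s16, s17, s19, s22, s3, s5, s6, s7, s8, s9}, which has 16 elements.

16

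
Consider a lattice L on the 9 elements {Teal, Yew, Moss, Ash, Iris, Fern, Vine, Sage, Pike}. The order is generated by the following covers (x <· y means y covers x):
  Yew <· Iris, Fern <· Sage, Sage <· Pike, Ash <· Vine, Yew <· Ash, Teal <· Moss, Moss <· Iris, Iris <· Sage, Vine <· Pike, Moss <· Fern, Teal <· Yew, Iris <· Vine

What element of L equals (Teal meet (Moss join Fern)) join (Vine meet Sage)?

Iris

Moss ∨ Fern = Fern
Teal ∧ Fern = Teal
Vine ∧ Sage = Iris
Teal ∨ Iris = Iris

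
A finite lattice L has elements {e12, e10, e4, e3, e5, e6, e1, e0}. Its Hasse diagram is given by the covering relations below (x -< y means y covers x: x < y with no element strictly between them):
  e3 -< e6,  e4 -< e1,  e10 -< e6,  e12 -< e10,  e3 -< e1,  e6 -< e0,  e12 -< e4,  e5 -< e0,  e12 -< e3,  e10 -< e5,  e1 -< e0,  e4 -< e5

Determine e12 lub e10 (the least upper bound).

e10

Common upper bounds of {e12, e10}: e0, e10, e5, e6.
The least among these is e10.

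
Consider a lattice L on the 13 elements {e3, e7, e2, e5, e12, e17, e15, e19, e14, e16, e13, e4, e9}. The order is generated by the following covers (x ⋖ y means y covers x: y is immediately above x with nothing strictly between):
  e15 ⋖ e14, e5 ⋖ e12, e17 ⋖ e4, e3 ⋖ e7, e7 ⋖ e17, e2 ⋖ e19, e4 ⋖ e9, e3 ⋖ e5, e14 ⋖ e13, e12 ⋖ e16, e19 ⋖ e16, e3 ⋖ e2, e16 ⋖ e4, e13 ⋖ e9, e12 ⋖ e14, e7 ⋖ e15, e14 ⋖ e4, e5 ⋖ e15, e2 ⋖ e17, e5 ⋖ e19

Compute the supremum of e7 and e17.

e17

Common upper bounds of {e7, e17}: e17, e4, e9.
The least among these is e17.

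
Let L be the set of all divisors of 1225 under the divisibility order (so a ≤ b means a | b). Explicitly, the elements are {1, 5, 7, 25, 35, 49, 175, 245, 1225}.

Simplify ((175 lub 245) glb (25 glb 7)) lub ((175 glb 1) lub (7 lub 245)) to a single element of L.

245

175 ∨ 245 = 1225
25 ∧ 7 = 1
1225 ∧ 1 = 1
175 ∧ 1 = 1
7 ∨ 245 = 245
1 ∨ 245 = 245
1 ∨ 245 = 245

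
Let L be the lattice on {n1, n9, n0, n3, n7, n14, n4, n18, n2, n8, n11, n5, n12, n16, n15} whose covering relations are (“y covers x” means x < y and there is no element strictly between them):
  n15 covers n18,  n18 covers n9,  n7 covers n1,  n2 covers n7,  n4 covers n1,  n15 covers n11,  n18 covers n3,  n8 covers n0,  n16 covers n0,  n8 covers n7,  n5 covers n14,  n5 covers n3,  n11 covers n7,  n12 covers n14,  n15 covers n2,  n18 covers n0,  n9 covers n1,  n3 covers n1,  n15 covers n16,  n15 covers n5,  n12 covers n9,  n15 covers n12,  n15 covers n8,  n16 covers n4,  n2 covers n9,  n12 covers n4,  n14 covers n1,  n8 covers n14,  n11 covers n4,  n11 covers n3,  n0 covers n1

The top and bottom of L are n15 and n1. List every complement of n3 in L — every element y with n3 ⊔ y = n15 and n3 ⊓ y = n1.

n12, n16, n2, n8

Need y with n3 ∨ y = n15 and n3 ∧ y = n1.
Checking each element gives: n12, n16, n2, n8.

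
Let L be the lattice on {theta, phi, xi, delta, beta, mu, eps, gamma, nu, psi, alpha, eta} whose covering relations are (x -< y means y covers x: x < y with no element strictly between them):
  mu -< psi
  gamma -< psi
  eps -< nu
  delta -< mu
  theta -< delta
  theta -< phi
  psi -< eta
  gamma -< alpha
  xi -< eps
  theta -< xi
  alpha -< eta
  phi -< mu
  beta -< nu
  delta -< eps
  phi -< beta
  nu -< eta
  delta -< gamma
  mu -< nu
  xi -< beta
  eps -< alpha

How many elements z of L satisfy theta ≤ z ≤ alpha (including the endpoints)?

6

The interval [theta, alpha] = {alpha, delta, eps, gamma, theta, xi}, which has 6 elements.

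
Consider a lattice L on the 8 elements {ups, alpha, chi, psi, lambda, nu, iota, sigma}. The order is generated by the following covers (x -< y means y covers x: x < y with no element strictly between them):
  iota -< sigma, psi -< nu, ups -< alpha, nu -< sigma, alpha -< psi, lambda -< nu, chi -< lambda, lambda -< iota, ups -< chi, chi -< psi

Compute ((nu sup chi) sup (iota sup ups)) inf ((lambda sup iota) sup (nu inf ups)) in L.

iota

nu ∨ chi = nu
iota ∨ ups = iota
nu ∨ iota = sigma
lambda ∨ iota = iota
nu ∧ ups = ups
iota ∨ ups = iota
sigma ∧ iota = iota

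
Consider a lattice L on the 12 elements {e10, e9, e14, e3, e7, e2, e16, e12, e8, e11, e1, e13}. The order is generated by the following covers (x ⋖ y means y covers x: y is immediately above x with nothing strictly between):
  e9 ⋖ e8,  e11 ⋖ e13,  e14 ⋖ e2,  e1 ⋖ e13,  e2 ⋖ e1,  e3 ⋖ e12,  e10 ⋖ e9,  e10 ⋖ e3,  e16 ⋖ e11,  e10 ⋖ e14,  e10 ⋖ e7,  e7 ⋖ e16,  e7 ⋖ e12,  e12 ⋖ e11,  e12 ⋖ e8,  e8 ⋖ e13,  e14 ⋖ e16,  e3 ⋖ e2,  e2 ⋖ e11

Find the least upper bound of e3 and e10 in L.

Common upper bounds of {e3, e10}: e1, e11, e12, e13, e2, e3, e8.
The least among these is e3.

e3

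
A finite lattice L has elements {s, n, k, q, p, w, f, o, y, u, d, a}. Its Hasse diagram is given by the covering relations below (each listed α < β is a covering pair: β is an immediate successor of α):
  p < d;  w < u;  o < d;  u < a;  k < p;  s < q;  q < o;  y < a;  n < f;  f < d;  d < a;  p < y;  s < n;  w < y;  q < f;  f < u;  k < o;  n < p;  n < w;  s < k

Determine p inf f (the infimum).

Common lower bounds of {p, f}: n, s.
The greatest among these is n.

n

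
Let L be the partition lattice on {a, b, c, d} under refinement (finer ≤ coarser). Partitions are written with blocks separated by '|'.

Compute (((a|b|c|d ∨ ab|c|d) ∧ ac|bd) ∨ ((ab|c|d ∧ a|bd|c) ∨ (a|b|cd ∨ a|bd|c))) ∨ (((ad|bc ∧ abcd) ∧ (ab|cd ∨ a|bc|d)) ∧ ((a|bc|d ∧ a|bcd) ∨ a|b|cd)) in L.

a|bcd

a|b|c|d ∨ ab|c|d = ab|c|d
ab|c|d ∧ ac|bd = a|b|c|d
ab|c|d ∧ a|bd|c = a|b|c|d
a|b|cd ∨ a|bd|c = a|bcd
a|b|c|d ∨ a|bcd = a|bcd
a|b|c|d ∨ a|bcd = a|bcd
ad|bc ∧ abcd = ad|bc
ab|cd ∨ a|bc|d = abcd
ad|bc ∧ abcd = ad|bc
a|bc|d ∧ a|bcd = a|bc|d
a|bc|d ∨ a|b|cd = a|bcd
ad|bc ∧ a|bcd = a|bc|d
a|bcd ∨ a|bc|d = a|bcd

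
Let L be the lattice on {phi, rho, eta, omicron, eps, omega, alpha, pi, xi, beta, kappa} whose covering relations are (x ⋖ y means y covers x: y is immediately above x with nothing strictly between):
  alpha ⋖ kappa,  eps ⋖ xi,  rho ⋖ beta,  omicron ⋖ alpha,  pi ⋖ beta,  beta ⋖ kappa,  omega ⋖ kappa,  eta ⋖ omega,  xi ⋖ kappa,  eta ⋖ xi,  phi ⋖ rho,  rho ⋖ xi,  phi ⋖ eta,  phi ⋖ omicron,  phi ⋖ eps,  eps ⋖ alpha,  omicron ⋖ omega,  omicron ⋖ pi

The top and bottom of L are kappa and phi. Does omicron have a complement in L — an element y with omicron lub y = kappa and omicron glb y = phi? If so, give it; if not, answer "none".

Need y with omicron ∨ y = kappa and omicron ∧ y = phi.
Checking each element gives: xi.

xi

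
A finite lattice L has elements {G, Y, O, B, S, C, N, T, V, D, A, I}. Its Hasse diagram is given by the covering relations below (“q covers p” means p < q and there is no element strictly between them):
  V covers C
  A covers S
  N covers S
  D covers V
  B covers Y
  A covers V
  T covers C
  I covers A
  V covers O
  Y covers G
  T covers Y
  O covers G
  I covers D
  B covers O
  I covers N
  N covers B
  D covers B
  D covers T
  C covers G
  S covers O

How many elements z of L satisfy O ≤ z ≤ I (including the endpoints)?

8

The interval [O, I] = {A, B, D, I, N, O, S, V}, which has 8 elements.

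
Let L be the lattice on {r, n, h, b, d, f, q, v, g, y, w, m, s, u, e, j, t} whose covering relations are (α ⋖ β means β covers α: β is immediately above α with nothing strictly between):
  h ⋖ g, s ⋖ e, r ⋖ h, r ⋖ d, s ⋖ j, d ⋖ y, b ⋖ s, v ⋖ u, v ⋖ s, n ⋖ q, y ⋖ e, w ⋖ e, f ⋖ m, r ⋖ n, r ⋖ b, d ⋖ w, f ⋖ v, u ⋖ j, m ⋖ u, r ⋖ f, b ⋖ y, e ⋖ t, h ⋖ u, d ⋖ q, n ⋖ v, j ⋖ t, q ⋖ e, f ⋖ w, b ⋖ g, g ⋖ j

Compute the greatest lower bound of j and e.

s

Common lower bounds of {j, e}: b, f, n, r, s, v.
The greatest among these is s.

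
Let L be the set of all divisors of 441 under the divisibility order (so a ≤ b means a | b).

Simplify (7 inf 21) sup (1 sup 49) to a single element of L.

7 ∧ 21 = 7
1 ∨ 49 = 49
7 ∨ 49 = 49

49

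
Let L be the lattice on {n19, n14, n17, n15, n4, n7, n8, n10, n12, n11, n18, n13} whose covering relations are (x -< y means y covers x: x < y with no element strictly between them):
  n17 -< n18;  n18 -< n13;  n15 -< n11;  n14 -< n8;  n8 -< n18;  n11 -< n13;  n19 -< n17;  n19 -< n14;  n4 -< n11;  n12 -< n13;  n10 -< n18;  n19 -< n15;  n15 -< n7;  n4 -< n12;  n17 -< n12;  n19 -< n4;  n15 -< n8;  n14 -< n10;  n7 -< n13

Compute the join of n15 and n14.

Common upper bounds of {n15, n14}: n13, n18, n8.
The least among these is n8.

n8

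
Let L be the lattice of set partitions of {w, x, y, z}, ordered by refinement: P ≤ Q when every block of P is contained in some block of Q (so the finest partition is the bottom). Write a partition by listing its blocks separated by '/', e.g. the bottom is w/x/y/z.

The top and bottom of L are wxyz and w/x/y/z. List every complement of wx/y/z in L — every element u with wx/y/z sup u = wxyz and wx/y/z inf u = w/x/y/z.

Need u with wx/y/z ∨ u = wxyz and wx/y/z ∧ u = w/x/y/z.
Checking each element gives: w/xyz, wy/xz, wyz/x, wz/xy.

w/xyz, wy/xz, wyz/x, wz/xy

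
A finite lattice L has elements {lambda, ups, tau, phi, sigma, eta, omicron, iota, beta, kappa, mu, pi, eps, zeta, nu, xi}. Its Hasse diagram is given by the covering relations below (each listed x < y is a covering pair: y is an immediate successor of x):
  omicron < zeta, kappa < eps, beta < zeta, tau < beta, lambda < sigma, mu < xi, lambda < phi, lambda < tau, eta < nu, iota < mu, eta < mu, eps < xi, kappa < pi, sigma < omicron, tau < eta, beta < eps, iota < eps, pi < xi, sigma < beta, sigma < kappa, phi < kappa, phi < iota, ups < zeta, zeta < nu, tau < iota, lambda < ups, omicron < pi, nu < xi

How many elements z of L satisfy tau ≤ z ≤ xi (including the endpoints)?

The interval [tau, xi] = {beta, eps, eta, iota, mu, nu, tau, xi, zeta}, which has 9 elements.

9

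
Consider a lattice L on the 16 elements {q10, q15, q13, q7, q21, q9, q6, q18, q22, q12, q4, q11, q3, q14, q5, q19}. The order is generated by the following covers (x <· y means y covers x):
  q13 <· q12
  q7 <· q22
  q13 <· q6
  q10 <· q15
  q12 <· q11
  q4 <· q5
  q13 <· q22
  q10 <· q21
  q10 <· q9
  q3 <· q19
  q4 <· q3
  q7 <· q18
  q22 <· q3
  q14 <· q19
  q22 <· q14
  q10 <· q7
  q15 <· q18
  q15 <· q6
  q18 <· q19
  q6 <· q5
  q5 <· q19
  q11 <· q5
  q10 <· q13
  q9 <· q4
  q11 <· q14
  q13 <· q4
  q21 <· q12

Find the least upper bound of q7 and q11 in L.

q14

Common upper bounds of {q7, q11}: q14, q19.
The least among these is q14.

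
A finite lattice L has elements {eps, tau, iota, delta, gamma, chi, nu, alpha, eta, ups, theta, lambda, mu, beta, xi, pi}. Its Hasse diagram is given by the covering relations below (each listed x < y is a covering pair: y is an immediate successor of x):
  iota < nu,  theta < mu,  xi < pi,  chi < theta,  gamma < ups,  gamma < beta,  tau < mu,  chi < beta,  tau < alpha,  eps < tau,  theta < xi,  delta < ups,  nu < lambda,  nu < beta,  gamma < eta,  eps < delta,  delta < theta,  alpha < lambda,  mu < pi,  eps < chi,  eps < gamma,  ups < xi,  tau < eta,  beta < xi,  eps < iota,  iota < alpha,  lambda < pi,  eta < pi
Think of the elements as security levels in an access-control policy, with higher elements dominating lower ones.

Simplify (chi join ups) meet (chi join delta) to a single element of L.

theta

chi ∨ ups = xi
chi ∨ delta = theta
xi ∧ theta = theta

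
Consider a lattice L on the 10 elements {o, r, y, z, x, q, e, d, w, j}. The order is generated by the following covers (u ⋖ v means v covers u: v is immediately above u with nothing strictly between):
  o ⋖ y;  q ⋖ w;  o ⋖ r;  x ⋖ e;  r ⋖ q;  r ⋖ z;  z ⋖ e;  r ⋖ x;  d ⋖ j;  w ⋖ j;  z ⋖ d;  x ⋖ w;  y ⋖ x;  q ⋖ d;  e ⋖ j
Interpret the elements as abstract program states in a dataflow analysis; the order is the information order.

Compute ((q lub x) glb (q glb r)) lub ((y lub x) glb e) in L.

q ∨ x = w
q ∧ r = r
w ∧ r = r
y ∨ x = x
x ∧ e = x
r ∨ x = x

x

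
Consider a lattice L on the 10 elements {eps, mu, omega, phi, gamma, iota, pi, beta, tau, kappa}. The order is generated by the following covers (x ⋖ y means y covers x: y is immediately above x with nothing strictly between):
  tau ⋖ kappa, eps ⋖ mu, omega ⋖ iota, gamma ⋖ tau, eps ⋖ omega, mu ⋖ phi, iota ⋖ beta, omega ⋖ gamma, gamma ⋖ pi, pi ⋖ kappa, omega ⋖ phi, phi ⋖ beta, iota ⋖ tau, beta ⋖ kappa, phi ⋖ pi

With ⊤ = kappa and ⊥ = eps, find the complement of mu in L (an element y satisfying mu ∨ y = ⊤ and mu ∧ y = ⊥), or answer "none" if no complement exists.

Need y with mu ∨ y = kappa and mu ∧ y = eps.
Checking each element gives: tau.

tau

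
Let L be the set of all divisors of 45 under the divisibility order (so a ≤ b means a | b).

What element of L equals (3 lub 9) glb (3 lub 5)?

3

3 ∨ 9 = 9
3 ∨ 5 = 15
9 ∧ 15 = 3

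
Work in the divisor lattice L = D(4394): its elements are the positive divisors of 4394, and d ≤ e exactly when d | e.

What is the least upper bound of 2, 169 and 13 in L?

338

In the divisibility order, the join is the least common multiple: lcm(2, 169, 13) = 338.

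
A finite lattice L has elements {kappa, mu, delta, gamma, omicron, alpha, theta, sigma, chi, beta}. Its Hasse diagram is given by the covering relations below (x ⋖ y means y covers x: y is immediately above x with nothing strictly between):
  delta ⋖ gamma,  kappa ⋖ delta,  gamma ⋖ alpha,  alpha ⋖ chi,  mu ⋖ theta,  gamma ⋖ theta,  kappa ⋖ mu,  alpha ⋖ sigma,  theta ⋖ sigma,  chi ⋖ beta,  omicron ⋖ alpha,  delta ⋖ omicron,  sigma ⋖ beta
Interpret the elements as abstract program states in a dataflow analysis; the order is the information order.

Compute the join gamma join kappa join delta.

Common upper bounds of {gamma, kappa, delta}: alpha, beta, chi, gamma, sigma, theta.
The least among these is gamma.

gamma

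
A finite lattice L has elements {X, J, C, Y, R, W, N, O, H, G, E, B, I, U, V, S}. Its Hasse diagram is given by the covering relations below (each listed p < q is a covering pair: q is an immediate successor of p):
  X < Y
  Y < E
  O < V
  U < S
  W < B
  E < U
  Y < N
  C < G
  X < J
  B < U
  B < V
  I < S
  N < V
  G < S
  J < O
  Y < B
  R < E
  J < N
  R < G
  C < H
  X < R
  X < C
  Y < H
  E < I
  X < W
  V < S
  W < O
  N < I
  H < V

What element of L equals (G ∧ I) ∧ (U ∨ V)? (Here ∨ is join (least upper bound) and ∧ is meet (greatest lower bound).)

R

G ∧ I = R
U ∨ V = S
R ∧ S = R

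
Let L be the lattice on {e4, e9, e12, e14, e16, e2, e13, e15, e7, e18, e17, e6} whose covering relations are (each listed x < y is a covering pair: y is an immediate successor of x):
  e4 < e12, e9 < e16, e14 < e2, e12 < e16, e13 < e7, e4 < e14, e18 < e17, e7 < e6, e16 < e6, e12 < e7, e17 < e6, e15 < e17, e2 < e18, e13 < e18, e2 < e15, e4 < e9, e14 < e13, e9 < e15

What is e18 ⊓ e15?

Common lower bounds of {e18, e15}: e14, e2, e4.
The greatest among these is e2.

e2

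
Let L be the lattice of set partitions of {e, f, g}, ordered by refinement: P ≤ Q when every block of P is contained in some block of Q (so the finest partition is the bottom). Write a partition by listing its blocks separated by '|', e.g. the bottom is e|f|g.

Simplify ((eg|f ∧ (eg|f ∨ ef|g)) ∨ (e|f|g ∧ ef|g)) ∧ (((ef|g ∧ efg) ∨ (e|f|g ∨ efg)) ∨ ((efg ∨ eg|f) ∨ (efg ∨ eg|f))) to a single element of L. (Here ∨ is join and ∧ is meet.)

eg|f ∨ ef|g = efg
eg|f ∧ efg = eg|f
e|f|g ∧ ef|g = e|f|g
eg|f ∨ e|f|g = eg|f
ef|g ∧ efg = ef|g
e|f|g ∨ efg = efg
ef|g ∨ efg = efg
efg ∨ eg|f = efg
efg ∨ eg|f = efg
efg ∨ efg = efg
efg ∨ efg = efg
eg|f ∧ efg = eg|f

eg|f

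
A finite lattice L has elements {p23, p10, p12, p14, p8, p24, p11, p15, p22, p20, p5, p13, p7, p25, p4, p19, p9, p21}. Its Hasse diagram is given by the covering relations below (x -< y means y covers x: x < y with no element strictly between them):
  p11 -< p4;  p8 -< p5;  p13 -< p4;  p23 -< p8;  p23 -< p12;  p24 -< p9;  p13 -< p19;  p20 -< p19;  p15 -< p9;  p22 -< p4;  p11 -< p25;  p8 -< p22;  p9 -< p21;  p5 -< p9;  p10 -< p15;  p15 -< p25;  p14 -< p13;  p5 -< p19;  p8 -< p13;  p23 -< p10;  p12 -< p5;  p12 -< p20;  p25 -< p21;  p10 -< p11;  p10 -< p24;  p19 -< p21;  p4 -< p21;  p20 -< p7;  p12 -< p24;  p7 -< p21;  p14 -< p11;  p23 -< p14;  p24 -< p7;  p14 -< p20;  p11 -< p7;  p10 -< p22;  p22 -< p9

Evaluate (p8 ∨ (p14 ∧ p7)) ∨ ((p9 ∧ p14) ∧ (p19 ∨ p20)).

p14 ∧ p7 = p14
p8 ∨ p14 = p13
p9 ∧ p14 = p23
p19 ∨ p20 = p19
p23 ∧ p19 = p23
p13 ∨ p23 = p13

p13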